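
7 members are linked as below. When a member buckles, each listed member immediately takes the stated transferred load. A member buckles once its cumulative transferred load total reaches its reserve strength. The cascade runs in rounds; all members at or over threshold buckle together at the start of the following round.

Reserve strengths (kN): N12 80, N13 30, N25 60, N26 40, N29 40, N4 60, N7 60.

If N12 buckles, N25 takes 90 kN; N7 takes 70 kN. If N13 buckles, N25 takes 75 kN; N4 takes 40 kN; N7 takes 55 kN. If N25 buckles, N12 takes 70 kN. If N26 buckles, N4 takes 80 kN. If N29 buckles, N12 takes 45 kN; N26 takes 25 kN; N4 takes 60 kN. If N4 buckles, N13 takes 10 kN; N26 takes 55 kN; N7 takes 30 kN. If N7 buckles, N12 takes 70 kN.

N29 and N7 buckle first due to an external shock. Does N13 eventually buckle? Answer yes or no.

Round 1 — N29, N7 buckle (initial).
  N12: +45+70 → 115 ≥ 80
  N26: +25 → 25 < 40
  N4: +60 → 60 ≥ 60
Round 2 — N12, N4 buckle.
  N13: +10 → 10 < 30
  N25: +90 → 90 ≥ 60
  N26: +55 → 80 ≥ 40
Round 3 — N25, N26 buckle.
No further bucklings.

no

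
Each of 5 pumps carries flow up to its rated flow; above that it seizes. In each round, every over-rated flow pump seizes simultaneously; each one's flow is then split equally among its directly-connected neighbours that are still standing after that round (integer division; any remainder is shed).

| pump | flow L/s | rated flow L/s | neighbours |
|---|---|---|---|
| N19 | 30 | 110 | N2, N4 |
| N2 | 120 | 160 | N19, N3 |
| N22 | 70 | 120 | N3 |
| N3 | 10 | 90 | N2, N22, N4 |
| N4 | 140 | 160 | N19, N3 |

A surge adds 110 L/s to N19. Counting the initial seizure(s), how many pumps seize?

5

Round 1 — N19 at 140 > 110. N19 seizes.
  N19 sheds 140 L/s to N2, N4: 70 each.
    N2: 120+70 = 190 > 160
    N4: 140+70 = 210 > 160
Round 2 — N2, N4 seize.
  N2 sheds 190 L/s to N3: 190 each.
    N3: 10+190 = 200 > 90
  N4 sheds 210 L/s to N3: 210 each.
    N3: 200+210 = 410 > 90
Round 3 — N3 seizes.
  N3 sheds 410 L/s to N22: 410 each.
    N22: 70+410 = 480 > 120
Round 4 — N22 seizes.
  N22 sheds 480 L/s: no online neighbours, lost.
No further seizures.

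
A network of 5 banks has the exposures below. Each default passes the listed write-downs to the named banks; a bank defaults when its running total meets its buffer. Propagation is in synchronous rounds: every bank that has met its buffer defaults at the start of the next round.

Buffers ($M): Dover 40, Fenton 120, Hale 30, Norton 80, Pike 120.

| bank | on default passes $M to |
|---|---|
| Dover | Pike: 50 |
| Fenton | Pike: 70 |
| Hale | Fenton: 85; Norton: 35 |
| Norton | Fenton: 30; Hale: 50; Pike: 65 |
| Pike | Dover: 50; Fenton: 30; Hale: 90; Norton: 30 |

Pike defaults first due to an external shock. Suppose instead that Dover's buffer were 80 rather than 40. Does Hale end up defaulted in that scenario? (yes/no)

With Dover's buffer at 80:
Round 1 — Pike defaults (initial).
  Dover: +50 → 50 < 80
  Fenton: +30 → 30 < 120
  Hale: +90 → 90 ≥ 30
  Norton: +30 → 30 < 80
Round 2 — Hale defaults.
  Fenton: +85 → 115 < 120
  Norton: +35 → 65 < 80
No further defaults.

yes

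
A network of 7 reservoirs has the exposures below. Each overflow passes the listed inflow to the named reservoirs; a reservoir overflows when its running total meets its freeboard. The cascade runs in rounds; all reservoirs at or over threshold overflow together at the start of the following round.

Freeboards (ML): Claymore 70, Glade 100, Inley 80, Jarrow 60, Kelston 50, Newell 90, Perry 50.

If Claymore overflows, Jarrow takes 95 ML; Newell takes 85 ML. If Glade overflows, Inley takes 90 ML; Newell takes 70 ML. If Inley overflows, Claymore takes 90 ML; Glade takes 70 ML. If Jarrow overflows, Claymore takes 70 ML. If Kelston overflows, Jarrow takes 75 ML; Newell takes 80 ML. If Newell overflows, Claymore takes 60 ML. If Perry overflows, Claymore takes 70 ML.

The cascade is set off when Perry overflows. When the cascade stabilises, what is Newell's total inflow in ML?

Round 1 — Perry overflows (initial).
  Claymore: +70 → 70 ≥ 70
Round 2 — Claymore overflows.
  Jarrow: +95 → 95 ≥ 60
  Newell: +85 → 85 < 90
Round 3 — Jarrow overflows.
No further overflows.

85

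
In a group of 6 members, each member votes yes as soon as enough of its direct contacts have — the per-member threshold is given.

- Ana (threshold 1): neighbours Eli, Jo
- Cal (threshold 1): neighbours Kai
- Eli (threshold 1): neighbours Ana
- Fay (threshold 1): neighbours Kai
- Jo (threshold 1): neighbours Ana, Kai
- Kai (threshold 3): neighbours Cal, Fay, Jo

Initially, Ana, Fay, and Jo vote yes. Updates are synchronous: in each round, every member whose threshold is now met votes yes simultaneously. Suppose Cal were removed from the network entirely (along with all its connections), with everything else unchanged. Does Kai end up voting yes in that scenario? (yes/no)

With Cal removed:
Round 1 — Ana, Fay, Jo vote yes (initial).
Round 2 — checking thresholds:
  Eli: 1 of 1 neighbours ≥ 1, votes yes.
  Kai: 2 of 2 neighbours < 3, not yet.
Round 3 — no new yes votes; cascade stops.

no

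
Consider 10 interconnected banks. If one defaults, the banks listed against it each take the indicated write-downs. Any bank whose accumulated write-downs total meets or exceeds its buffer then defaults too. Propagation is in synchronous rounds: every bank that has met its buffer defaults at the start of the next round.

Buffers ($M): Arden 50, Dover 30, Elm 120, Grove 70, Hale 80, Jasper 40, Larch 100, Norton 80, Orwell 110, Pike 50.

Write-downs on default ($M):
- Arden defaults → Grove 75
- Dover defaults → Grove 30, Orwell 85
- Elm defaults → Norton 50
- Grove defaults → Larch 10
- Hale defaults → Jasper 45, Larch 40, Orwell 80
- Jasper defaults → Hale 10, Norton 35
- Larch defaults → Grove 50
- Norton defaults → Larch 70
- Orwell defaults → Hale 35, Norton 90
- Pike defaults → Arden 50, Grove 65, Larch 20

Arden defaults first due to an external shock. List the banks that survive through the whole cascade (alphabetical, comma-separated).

Round 1 — Arden defaults (initial).
  Grove: +75 → 75 ≥ 70
Round 2 — Grove defaults.
  Larch: +10 → 10 < 100
No further defaults.

Dover, Elm, Hale, Jasper, Larch, Norton, Orwell, Pike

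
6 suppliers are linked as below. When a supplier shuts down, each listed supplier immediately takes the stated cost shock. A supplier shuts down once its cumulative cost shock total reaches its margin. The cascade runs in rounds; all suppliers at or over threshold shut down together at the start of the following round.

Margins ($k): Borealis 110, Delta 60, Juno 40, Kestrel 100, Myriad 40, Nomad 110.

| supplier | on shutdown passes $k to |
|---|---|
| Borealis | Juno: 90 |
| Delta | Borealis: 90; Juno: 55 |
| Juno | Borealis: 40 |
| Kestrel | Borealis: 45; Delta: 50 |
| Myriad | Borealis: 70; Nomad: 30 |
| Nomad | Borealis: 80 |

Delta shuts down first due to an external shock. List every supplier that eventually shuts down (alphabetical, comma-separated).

Borealis, Delta, Juno

Round 1 — Delta shuts down (initial).
  Borealis: +90 → 90 < 110
  Juno: +55 → 55 ≥ 40
Round 2 — Juno shuts down.
  Borealis: +40 → 130 ≥ 110
Round 3 — Borealis shuts down.
No further shutdowns.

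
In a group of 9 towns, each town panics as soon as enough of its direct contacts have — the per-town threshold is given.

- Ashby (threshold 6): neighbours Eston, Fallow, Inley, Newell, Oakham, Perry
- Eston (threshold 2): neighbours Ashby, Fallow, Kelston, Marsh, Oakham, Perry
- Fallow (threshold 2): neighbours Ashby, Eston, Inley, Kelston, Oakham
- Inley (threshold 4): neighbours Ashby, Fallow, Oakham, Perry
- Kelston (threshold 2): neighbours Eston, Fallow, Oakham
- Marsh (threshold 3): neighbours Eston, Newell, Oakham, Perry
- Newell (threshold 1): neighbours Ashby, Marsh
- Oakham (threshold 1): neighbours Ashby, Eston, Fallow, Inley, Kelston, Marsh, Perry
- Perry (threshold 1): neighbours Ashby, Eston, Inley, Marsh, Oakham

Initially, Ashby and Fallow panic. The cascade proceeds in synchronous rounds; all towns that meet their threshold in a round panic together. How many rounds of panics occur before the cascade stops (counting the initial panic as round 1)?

Round 1 — Ashby, Fallow panic (initial).
Round 2 — checking thresholds:
  Eston: 2 of 6 neighbours ≥ 2, panics.
  Inley: 2 of 4 neighbours < 4, holds.
  Kelston: 1 of 3 neighbours < 2, holds.
  Newell: 1 of 2 neighbours ≥ 1, panics.
  Oakham: 2 of 7 neighbours ≥ 1, panics.
  Perry: 1 of 5 neighbours ≥ 1, panics.
Round 3 — checking thresholds:
  Inley: 4 of 4 neighbours ≥ 4, panics.
  Kelston: 3 of 3 neighbours ≥ 2, panics.
  Marsh: 4 of 4 neighbours ≥ 3, panics.
Round 4 — no new panics; cascade stops.

3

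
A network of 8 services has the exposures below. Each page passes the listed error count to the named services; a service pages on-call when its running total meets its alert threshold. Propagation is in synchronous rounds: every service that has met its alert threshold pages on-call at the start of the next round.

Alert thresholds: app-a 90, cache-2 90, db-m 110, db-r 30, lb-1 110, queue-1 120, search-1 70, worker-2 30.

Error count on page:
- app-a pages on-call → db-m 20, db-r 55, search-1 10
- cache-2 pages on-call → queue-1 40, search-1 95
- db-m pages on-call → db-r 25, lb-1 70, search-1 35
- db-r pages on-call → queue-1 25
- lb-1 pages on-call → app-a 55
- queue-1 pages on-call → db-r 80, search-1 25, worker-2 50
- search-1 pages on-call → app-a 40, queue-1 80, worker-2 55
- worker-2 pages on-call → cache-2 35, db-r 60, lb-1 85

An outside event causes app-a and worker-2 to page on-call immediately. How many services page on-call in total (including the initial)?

Round 1 — app-a, worker-2 page on-call (initial).
  cache-2: +35 → 35 < 90
  db-m: +20 → 20 < 110
  db-r: +55+60 → 115 ≥ 30
  lb-1: +85 → 85 < 110
  search-1: +10 → 10 < 70
Round 2 — db-r pages on-call.
  queue-1: +25 → 25 < 120
No further pages.

3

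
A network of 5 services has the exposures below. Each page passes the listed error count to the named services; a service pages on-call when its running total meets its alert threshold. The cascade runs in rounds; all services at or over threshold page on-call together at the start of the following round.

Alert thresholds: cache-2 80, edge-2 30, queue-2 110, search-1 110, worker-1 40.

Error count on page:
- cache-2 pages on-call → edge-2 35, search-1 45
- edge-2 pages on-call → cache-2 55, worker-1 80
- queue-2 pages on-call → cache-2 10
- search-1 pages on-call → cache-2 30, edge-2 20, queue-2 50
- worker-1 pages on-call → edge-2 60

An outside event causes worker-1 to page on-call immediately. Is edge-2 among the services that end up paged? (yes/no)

Round 1 — worker-1 pages on-call (initial).
  edge-2: +60 → 60 ≥ 30
Round 2 — edge-2 pages on-call.
  cache-2: +55 → 55 < 80
No further pages.

yes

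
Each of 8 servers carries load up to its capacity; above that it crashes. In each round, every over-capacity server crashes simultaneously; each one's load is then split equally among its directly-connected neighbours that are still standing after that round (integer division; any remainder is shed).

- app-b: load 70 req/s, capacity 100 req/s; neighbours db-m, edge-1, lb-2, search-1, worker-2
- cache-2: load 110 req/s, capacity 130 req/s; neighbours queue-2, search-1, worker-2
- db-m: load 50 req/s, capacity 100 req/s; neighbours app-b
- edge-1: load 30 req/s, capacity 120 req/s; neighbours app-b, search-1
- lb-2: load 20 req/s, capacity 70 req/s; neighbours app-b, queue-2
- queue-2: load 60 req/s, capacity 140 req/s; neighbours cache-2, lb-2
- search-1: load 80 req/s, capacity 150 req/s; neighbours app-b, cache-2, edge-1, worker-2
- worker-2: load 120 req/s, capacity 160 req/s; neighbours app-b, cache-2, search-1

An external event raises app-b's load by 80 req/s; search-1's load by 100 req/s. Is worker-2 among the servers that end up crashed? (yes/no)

Round 1 — app-b at 150 > 100; search-1 at 180 > 150. app-b, search-1 crash.
  app-b sheds 150 req/s to db-m, edge-1, lb-2, worker-2: 37 each (2 lost).
    db-m: 50+37 = 87 ≤ 100
    edge-1: 30+37 = 67 ≤ 120
    lb-2: 20+37 = 57 ≤ 70
    worker-2: 120+37 = 157 ≤ 160
  search-1 sheds 180 req/s to cache-2, edge-1, worker-2: 60 each.
    cache-2: 110+60 = 170 > 130
    edge-1: 67+60 = 127 > 120
    worker-2: 157+60 = 217 > 160
Round 2 — cache-2, edge-1, worker-2 crash.
  cache-2 sheds 170 req/s to queue-2: 170 each.
    queue-2: 60+170 = 230 > 140
  edge-1 sheds 127 req/s: no online neighbours, lost.
  worker-2 sheds 217 req/s: no online neighbours, lost.
Round 3 — queue-2 crashes.
  queue-2 sheds 230 req/s to lb-2: 230 each.
    lb-2: 57+230 = 287 > 70
Round 4 — lb-2 crashes.
  lb-2 sheds 287 req/s: no online neighbours, lost.
No further crashes.

yes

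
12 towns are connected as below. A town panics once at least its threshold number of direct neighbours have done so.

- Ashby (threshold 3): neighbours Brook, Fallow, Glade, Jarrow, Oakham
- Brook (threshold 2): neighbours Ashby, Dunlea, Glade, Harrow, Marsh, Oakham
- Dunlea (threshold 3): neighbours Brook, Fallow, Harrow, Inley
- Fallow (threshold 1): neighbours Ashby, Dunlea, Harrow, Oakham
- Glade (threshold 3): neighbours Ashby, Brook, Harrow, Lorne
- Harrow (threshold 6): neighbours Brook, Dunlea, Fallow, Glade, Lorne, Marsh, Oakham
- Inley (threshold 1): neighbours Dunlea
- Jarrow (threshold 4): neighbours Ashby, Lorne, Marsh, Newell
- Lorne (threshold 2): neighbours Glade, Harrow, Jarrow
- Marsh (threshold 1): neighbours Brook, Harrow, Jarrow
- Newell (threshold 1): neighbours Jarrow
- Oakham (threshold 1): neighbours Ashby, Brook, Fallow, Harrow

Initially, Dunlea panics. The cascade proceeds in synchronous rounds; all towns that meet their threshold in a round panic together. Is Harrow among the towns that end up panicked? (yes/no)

no

Round 1 — Dunlea panics (initial).
Round 2 — checking thresholds:
  Brook: 1 of 6 neighbours < 2, holds.
  Fallow: 1 of 4 neighbours ≥ 1, panics.
  Harrow: 1 of 7 neighbours < 6, holds.
  Inley: 1 of 1 neighbours ≥ 1, panics.
Round 3 — checking thresholds:
  Ashby: 1 of 5 neighbours < 3, holds.
  Brook: 1 of 6 neighbours < 2, holds.
  Harrow: 2 of 7 neighbours < 6, holds.
  Oakham: 1 of 4 neighbours ≥ 1, panics.
Round 4 — checking thresholds:
  Ashby: 2 of 5 neighbours < 3, holds.
  Brook: 2 of 6 neighbours ≥ 2, panics.
  Harrow: 3 of 7 neighbours < 6, holds.
Round 5 — checking thresholds:
  Ashby: 3 of 5 neighbours ≥ 3, panics.
  Glade: 1 of 4 neighbours < 3, holds.
  Harrow: 4 of 7 neighbours < 6, holds.
  Marsh: 1 of 3 neighbours ≥ 1, panics.
Round 6 — no new panics; cascade stops.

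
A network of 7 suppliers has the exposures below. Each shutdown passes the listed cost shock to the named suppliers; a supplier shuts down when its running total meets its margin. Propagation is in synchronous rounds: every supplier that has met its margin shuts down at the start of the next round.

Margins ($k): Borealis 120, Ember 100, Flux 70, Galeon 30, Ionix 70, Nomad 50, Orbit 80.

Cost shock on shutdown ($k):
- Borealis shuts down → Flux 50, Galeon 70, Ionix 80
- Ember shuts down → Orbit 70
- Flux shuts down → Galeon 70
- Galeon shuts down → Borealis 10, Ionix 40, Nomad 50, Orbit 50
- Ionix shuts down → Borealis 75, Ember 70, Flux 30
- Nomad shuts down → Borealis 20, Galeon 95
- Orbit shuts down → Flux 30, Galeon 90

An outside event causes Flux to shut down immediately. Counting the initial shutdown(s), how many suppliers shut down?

3

Round 1 — Flux shuts down (initial).
  Galeon: +70 → 70 ≥ 30
Round 2 — Galeon shuts down.
  Borealis: +10 → 10 < 120
  Ionix: +40 → 40 < 70
  Nomad: +50 → 50 ≥ 50
  Orbit: +50 → 50 < 80
Round 3 — Nomad shuts down.
  Borealis: +20 → 30 < 120
No further shutdowns.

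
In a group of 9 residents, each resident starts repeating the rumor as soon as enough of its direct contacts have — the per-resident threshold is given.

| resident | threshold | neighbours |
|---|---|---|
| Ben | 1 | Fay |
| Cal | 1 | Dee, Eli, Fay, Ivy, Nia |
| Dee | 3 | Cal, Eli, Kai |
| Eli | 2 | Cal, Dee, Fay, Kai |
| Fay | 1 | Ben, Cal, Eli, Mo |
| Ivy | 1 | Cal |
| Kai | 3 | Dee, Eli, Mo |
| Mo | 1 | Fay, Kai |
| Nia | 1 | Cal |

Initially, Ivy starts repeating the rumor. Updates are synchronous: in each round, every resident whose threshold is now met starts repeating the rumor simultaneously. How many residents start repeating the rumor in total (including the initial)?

Round 1 — Ivy starts repeating the rumor (initial).
Round 2 — checking thresholds:
  Cal: 1 of 5 neighbours ≥ 1, starts repeating the rumor.
Round 3 — checking thresholds:
  Dee: 1 of 3 neighbours < 3, holds.
  Eli: 1 of 4 neighbours < 2, holds.
  Fay: 1 of 4 neighbours ≥ 1, starts repeating the rumor.
  Nia: 1 of 1 neighbours ≥ 1, starts repeating the rumor.
Round 4 — checking thresholds:
  Ben: 1 of 1 neighbours ≥ 1, starts repeating the rumor.
  Dee: 1 of 3 neighbours < 3, holds.
  Eli: 2 of 4 neighbours ≥ 2, starts repeating the rumor.
  Mo: 1 of 2 neighbours ≥ 1, starts repeating the rumor.
Round 5 — no new spreads; cascade stops.

7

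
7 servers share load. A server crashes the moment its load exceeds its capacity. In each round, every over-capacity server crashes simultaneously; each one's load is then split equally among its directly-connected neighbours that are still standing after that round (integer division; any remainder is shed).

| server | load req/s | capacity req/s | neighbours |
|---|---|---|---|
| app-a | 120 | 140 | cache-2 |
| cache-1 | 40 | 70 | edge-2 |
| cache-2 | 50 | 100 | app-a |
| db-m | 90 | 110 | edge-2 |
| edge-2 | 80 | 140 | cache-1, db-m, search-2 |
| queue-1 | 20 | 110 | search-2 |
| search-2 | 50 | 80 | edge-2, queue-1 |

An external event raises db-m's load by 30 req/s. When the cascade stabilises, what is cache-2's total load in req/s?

Round 1 — db-m at 120 > 110. db-m crashes.
  db-m sheds 120 req/s to edge-2: 120 each.
    edge-2: 80+120 = 200 > 140
Round 2 — edge-2 crashes.
  edge-2 sheds 200 req/s to cache-1, search-2: 100 each.
    cache-1: 40+100 = 140 > 70
    search-2: 50+100 = 150 > 80
Round 3 — cache-1, search-2 crash.
  cache-1 sheds 140 req/s: no online neighbours, lost.
  search-2 sheds 150 req/s to queue-1: 150 each.
    queue-1: 20+150 = 170 > 110
Round 4 — queue-1 crashes.
  queue-1 sheds 170 req/s: no online neighbours, lost.
No further crashes.

50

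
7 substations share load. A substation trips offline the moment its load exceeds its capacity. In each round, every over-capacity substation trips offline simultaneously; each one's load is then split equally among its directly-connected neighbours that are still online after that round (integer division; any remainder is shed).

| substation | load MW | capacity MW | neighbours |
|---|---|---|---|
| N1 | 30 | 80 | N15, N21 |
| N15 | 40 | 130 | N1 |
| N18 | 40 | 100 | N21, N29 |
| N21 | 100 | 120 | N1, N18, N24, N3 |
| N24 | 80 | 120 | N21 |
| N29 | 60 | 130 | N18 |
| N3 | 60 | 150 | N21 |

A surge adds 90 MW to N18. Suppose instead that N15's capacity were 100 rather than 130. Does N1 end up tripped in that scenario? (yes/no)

yes

With N15's capacity at 100:
Round 1 — N18 at 130 > 100. N18 trips offline.
  N18 sheds 130 MW to N21, N29: 65 each.
    N21: 100+65 = 165 > 120
    N29: 60+65 = 125 ≤ 130
Round 2 — N21 trips offline.
  N21 sheds 165 MW to N1, N24, N3: 55 each.
    N1: 30+55 = 85 > 80
    N24: 80+55 = 135 > 120
    N3: 60+55 = 115 ≤ 150
Round 3 — N1, N24 trip offline.
  N1 sheds 85 MW to N15: 85 each.
    N15: 40+85 = 125 > 100
  N24 sheds 135 MW: no online neighbours, lost.
Round 4 — N15 trips offline.
  N15 sheds 125 MW: no online neighbours, lost.
No further trips.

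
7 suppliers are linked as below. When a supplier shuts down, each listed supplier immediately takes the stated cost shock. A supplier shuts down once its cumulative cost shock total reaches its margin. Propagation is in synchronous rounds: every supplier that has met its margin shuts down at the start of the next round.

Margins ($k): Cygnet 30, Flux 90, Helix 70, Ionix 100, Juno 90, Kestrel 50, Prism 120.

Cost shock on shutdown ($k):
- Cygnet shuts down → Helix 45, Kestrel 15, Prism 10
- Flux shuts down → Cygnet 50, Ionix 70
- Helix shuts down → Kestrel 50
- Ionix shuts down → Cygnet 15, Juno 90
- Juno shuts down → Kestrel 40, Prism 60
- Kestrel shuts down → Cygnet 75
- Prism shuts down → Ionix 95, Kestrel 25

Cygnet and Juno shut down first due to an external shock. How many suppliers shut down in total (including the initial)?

3

Round 1 — Cygnet, Juno shut down (initial).
  Helix: +45 → 45 < 70
  Kestrel: +15+40 → 55 ≥ 50
  Prism: +10+60 → 70 < 120
Round 2 — Kestrel shuts down.
No further shutdowns.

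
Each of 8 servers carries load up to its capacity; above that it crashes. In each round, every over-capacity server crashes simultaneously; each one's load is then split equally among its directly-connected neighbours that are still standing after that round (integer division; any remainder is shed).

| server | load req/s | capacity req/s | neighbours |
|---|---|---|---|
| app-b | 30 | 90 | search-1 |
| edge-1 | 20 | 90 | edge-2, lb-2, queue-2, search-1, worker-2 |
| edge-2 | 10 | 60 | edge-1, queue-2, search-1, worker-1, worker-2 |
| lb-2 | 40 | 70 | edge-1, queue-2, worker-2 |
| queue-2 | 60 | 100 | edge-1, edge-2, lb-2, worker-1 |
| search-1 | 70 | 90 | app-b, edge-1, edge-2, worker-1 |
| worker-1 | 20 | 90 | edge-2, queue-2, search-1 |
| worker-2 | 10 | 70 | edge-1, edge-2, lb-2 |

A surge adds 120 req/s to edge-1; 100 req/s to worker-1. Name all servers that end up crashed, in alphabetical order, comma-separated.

Round 1 — edge-1 at 140 > 90; worker-1 at 120 > 90. edge-1, worker-1 crash.
  edge-1 sheds 140 req/s to edge-2, lb-2, queue-2, search-1, worker-2: 28 each.
    edge-2: 10+28 = 38 ≤ 60
    lb-2: 40+28 = 68 ≤ 70
    queue-2: 60+28 = 88 ≤ 100
    search-1: 70+28 = 98 > 90
    worker-2: 10+28 = 38 ≤ 70
  worker-1 sheds 120 req/s to edge-2, queue-2, search-1: 40 each.
    edge-2: 38+40 = 78 > 60
    queue-2: 88+40 = 128 > 100
    search-1: 98+40 = 138 > 90
Round 2 — edge-2, queue-2, search-1 crash.
  edge-2 sheds 78 req/s to worker-2: 78 each.
    worker-2: 38+78 = 116 > 70
  queue-2 sheds 128 req/s to lb-2: 128 each.
    lb-2: 68+128 = 196 > 70
  search-1 sheds 138 req/s to app-b: 138 each.
    app-b: 30+138 = 168 > 90
Round 3 — app-b, lb-2, worker-2 crash.
  app-b sheds 168 req/s: no online neighbours, lost.
  lb-2 sheds 196 req/s: no online neighbours, lost.
  worker-2 sheds 116 req/s: no online neighbours, lost.
No further crashes.

app-b, edge-1, edge-2, lb-2, queue-2, search-1, worker-1, worker-2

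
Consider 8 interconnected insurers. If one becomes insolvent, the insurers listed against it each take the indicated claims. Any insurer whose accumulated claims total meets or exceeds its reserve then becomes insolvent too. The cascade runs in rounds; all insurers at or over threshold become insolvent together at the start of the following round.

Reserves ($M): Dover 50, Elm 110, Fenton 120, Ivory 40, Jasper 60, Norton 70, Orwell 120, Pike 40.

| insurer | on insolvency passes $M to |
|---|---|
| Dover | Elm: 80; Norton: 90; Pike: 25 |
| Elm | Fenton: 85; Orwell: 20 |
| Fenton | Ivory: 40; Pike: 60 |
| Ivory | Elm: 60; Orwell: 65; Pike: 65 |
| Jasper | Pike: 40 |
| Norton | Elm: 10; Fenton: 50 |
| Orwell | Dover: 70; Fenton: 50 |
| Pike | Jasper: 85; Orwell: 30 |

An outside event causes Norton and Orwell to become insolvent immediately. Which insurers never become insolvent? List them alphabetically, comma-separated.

Elm, Fenton, Ivory, Jasper, Pike

Round 1 — Norton, Orwell become insolvent (initial).
  Dover: +70 → 70 ≥ 50
  Elm: +10 → 10 < 110
  Fenton: +50+50 → 100 < 120
Round 2 — Dover becomes insolvent.
  Elm: +80 → 90 < 110
  Pike: +25 → 25 < 40
No further insolvencies.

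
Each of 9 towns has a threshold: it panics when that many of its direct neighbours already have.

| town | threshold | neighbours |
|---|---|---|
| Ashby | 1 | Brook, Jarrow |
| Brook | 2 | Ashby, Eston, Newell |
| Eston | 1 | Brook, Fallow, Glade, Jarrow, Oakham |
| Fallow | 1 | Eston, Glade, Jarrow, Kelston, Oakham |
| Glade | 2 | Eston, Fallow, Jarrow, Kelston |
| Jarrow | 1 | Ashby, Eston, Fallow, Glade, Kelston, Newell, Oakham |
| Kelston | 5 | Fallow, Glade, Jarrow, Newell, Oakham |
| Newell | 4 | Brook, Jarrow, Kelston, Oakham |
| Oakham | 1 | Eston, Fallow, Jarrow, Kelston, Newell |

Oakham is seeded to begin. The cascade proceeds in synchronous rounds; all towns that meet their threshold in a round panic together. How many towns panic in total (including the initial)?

Round 1 — Oakham panics (initial).
Round 2 — checking thresholds:
  Eston: 1 of 5 neighbours ≥ 1, panics.
  Fallow: 1 of 5 neighbours ≥ 1, panics.
  Jarrow: 1 of 7 neighbours ≥ 1, panics.
  Kelston: 1 of 5 neighbours < 5, holds.
  Newell: 1 of 4 neighbours < 4, holds.
Round 3 — checking thresholds:
  Ashby: 1 of 2 neighbours ≥ 1, panics.
  Brook: 1 of 3 neighbours < 2, holds.
  Glade: 3 of 4 neighbours ≥ 2, panics.
  Kelston: 3 of 5 neighbours < 5, holds.
  Newell: 2 of 4 neighbours < 4, holds.
Round 4 — checking thresholds:
  Brook: 2 of 3 neighbours ≥ 2, panics.
  Kelston: 4 of 5 neighbours < 5, holds.
  Newell: 2 of 4 neighbours < 4, holds.
Round 5 — no new panics; cascade stops.

7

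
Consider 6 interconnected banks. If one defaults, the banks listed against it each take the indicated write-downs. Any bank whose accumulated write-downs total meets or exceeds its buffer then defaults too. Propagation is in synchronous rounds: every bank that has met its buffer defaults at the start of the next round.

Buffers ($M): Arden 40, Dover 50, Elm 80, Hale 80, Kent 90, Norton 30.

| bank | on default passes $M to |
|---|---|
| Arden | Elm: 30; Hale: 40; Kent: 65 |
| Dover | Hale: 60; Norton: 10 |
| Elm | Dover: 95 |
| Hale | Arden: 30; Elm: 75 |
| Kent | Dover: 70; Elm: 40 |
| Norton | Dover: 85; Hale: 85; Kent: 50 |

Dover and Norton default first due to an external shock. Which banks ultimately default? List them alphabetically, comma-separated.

Dover, Hale, Norton

Round 1 — Dover, Norton default (initial).
  Hale: +60+85 → 145 ≥ 80
  Kent: +50 → 50 < 90
Round 2 — Hale defaults.
  Arden: +30 → 30 < 40
  Elm: +75 → 75 < 80
No further defaults.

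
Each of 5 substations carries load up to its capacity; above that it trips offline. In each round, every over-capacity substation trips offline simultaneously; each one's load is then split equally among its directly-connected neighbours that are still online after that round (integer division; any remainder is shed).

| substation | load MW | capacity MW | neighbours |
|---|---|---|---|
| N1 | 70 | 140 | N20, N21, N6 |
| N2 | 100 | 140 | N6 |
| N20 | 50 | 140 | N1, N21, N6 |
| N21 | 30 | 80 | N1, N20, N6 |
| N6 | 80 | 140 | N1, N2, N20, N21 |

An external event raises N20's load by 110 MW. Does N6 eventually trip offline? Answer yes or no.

Round 1 — N20 at 160 > 140. N20 trips offline.
  N20 sheds 160 MW to N1, N21, N6: 53 each (1 lost).
    N1: 70+53 = 123 ≤ 140
    N21: 30+53 = 83 > 80
    N6: 80+53 = 133 ≤ 140
Round 2 — N21 trips offline.
  N21 sheds 83 MW to N1, N6: 41 each (1 lost).
    N1: 123+41 = 164 > 140
    N6: 133+41 = 174 > 140
Round 3 — N1, N6 trip offline.
  N1 sheds 164 MW: no online neighbours, lost.
  N6 sheds 174 MW to N2: 174 each.
    N2: 100+174 = 274 > 140
Round 4 — N2 trips offline.
  N2 sheds 274 MW: no online neighbours, lost.
No further trips.

yes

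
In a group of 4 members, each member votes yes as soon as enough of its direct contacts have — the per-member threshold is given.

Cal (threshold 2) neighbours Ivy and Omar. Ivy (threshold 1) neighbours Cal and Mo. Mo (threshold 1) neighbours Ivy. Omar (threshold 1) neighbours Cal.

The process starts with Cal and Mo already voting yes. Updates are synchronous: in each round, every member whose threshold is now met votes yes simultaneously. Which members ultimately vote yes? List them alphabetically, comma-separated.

Round 1 — Cal, Mo vote yes (initial).
Round 2 — checking thresholds:
  Ivy: 2 of 2 neighbours ≥ 1, votes yes.
  Omar: 1 of 1 neighbours ≥ 1, votes yes.
Round 3 — no new yes votes; cascade stops.

Cal, Ivy, Mo, Omar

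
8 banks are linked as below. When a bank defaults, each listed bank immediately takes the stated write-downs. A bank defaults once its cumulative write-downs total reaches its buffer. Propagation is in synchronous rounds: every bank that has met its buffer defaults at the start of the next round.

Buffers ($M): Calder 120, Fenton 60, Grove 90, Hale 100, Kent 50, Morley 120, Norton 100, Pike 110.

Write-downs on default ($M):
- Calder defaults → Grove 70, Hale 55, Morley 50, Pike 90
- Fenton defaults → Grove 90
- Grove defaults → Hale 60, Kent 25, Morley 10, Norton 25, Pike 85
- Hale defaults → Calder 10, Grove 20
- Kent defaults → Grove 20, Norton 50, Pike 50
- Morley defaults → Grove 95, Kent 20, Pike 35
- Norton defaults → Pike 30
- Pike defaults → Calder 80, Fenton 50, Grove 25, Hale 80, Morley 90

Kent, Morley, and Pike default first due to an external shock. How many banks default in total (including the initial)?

Round 1 — Kent, Morley, Pike default (initial).
  Calder: +80 → 80 < 120
  Fenton: +50 → 50 < 60
  Grove: +20+95+25 → 140 ≥ 90
  Hale: +80 → 80 < 100
  Norton: +50 → 50 < 100
Round 2 — Grove defaults.
  Hale: +60 → 140 ≥ 100
  Norton: +25 → 75 < 100
Round 3 — Hale defaults.
  Calder: +10 → 90 < 120
No further defaults.

5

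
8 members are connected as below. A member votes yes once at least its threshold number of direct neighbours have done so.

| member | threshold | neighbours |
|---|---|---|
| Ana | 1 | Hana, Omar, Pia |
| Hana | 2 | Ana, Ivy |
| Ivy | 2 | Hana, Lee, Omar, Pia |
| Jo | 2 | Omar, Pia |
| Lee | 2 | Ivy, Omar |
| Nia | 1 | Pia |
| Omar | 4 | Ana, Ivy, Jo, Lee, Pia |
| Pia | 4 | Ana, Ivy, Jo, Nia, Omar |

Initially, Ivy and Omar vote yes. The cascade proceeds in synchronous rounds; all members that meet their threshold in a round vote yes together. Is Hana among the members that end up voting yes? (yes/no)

yes

Round 1 — Ivy, Omar vote yes (initial).
Round 2 — checking thresholds:
  Ana: 1 of 3 neighbours ≥ 1, votes yes.
  Hana: 1 of 2 neighbours < 2, below threshold.
  Jo: 1 of 2 neighbours < 2, below threshold.
  Lee: 2 of 2 neighbours ≥ 2, votes yes.
  Pia: 2 of 5 neighbours < 4, below threshold.
Round 3 — checking thresholds:
  Hana: 2 of 2 neighbours ≥ 2, votes yes.
  Jo: 1 of 2 neighbours < 2, below threshold.
  Pia: 3 of 5 neighbours < 4, below threshold.
Round 4 — no new yes votes; cascade stops.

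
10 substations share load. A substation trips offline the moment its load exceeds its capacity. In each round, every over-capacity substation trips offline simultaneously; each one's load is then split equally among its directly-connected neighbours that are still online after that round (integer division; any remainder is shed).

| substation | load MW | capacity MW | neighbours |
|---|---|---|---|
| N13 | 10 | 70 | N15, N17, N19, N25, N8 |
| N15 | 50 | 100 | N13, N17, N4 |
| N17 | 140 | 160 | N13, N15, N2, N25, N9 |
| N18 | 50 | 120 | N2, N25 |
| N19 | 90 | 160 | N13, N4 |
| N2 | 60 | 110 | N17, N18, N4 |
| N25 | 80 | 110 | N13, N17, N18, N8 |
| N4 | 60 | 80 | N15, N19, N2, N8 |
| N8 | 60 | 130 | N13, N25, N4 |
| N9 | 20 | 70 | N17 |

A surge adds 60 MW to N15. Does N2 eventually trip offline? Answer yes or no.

yes

Round 1 — N15 at 110 > 100. N15 trips offline.
  N15 sheds 110 MW to N13, N17, N4: 36 each (2 lost).
    N13: 10+36 = 46 ≤ 70
    N17: 140+36 = 176 > 160
    N4: 60+36 = 96 > 80
Round 2 — N17, N4 trip offline.
  N17 sheds 176 MW to N13, N2, N25, N9: 44 each.
    N13: 46+44 = 90 > 70
    N2: 60+44 = 104 ≤ 110
    N25: 80+44 = 124 > 110
    N9: 20+44 = 64 ≤ 70
  N4 sheds 96 MW to N19, N2, N8: 32 each.
    N19: 90+32 = 122 ≤ 160
    N2: 104+32 = 136 > 110
    N8: 60+32 = 92 ≤ 130
Round 3 — N13, N2, N25 trip offline.
  N13 sheds 90 MW to N19, N8: 45 each.
    N19: 122+45 = 167 > 160
    N8: 92+45 = 137 > 130
  N2 sheds 136 MW to N18: 136 each.
    N18: 50+136 = 186 > 120
  N25 sheds 124 MW to N18, N8: 62 each.
    N18: 186+62 = 248 > 120
    N8: 137+62 = 199 > 130
Round 4 — N18, N19, N8 trip offline.
  N18 sheds 248 MW: no online neighbours, lost.
  N19 sheds 167 MW: no online neighbours, lost.
  N8 sheds 199 MW: no online neighbours, lost.
No further trips.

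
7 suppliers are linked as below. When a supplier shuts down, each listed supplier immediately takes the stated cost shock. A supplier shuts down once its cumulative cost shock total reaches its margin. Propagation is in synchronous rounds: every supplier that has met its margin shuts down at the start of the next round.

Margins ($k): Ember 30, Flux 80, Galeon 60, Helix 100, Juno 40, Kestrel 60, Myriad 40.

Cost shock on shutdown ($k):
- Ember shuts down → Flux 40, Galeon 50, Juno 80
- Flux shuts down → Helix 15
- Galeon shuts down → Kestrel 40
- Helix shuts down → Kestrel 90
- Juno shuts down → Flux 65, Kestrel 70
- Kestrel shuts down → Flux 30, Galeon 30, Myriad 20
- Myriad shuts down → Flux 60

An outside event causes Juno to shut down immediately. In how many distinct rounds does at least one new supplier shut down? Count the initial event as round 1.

Round 1 — Juno shuts down (initial).
  Flux: +65 → 65 < 80
  Kestrel: +70 → 70 ≥ 60
Round 2 — Kestrel shuts down.
  Flux: +30 → 95 ≥ 80
  Galeon: +30 → 30 < 60
  Myriad: +20 → 20 < 40
Round 3 — Flux shuts down.
  Helix: +15 → 15 < 100
No further shutdowns.

3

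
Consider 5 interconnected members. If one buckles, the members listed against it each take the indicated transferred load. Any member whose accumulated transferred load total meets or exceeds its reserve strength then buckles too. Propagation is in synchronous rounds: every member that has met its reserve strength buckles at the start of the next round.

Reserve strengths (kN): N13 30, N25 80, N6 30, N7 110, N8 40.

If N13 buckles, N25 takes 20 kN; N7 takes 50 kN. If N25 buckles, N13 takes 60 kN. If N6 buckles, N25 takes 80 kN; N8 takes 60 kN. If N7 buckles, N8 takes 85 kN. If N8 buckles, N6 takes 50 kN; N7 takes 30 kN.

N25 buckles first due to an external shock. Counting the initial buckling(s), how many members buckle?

2

Round 1 — N25 buckles (initial).
  N13: +60 → 60 ≥ 30
Round 2 — N13 buckles.
  N7: +50 → 50 < 110
No further bucklings.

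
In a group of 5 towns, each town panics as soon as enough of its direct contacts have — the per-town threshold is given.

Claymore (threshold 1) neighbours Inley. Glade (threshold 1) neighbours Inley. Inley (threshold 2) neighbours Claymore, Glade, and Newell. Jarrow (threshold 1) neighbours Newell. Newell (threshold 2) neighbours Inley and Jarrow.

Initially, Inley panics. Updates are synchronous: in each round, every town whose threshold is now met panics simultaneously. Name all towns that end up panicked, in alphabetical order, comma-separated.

Round 1 — Inley panics (initial).
Round 2 — checking thresholds:
  Claymore: 1 of 1 neighbours ≥ 1, panics.
  Glade: 1 of 1 neighbours ≥ 1, panics.
  Newell: 1 of 2 neighbours < 2, holds.
Round 3 — no new panics; cascade stops.

Claymore, Glade, Inley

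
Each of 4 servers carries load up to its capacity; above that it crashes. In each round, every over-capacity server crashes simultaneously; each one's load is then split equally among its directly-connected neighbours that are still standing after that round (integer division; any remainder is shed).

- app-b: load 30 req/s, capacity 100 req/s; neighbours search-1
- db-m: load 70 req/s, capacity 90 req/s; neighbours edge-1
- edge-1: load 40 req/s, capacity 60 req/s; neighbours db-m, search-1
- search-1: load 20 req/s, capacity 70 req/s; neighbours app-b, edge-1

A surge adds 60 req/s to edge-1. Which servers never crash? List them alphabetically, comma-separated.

Round 1 — edge-1 at 100 > 60. edge-1 crashes.
  edge-1 sheds 100 req/s to db-m, search-1: 50 each.
    db-m: 70+50 = 120 > 90
    search-1: 20+50 = 70 ≤ 70
Round 2 — db-m crashes.
  db-m sheds 120 req/s: no online neighbours, lost.
No further crashes.

app-b, search-1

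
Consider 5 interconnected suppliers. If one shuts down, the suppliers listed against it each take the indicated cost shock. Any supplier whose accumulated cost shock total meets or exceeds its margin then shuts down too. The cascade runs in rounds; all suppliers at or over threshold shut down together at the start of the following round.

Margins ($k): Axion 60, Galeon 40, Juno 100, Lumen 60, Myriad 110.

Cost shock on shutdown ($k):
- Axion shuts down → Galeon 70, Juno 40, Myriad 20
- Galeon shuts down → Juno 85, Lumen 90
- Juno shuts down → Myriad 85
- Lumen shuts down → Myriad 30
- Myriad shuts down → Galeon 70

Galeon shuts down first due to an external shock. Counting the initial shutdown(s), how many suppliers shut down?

2

Round 1 — Galeon shuts down (initial).
  Juno: +85 → 85 < 100
  Lumen: +90 → 90 ≥ 60
Round 2 — Lumen shuts down.
  Myriad: +30 → 30 < 110
No further shutdowns.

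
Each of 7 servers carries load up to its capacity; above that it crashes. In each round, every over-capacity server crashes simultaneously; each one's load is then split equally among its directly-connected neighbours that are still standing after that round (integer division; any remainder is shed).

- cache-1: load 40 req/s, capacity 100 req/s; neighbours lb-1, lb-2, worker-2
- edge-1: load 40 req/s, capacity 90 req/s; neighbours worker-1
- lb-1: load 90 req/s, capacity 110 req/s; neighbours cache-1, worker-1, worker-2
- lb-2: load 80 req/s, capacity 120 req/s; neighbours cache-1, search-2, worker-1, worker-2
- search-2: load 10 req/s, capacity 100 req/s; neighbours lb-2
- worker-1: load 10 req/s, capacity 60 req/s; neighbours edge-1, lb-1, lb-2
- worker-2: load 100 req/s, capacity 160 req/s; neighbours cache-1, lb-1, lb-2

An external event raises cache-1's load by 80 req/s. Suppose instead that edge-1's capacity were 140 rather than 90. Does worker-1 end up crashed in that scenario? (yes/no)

With edge-1's capacity at 140:
Round 1 — cache-1 at 120 > 100. cache-1 crashes.
  cache-1 sheds 120 req/s to lb-1, lb-2, worker-2: 40 each.
    lb-1: 90+40 = 130 > 110
    lb-2: 80+40 = 120 ≤ 120
    worker-2: 100+40 = 140 ≤ 160
Round 2 — lb-1 crashes.
  lb-1 sheds 130 req/s to worker-1, worker-2: 65 each.
    worker-1: 10+65 = 75 > 60
    worker-2: 140+65 = 205 > 160
Round 3 — worker-1, worker-2 crash.
  worker-1 sheds 75 req/s to edge-1, lb-2: 37 each (1 lost).
    edge-1: 40+37 = 77 ≤ 140
    lb-2: 120+37 = 157 > 120
  worker-2 sheds 205 req/s to lb-2: 205 each.
    lb-2: 157+205 = 362 > 120
Round 4 — lb-2 crashes.
  lb-2 sheds 362 req/s to search-2: 362 each.
    search-2: 10+362 = 372 > 100
Round 5 — search-2 crashes.
  search-2 sheds 372 req/s: no online neighbours, lost.
No further crashes.

yes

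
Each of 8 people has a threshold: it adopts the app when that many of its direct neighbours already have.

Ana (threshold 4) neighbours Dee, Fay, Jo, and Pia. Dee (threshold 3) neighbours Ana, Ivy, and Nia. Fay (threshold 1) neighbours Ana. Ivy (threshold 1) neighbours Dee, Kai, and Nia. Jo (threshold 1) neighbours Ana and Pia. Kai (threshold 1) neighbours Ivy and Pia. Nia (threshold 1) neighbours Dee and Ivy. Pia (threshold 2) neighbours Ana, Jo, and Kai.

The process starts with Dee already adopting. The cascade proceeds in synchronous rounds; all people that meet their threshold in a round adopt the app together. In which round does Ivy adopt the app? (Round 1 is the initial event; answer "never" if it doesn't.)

Round 1 — Dee adopts the app (initial).
Round 2 — checking thresholds:
  Ana: 1 of 4 neighbours < 4, below threshold.
  Ivy: 1 of 3 neighbours ≥ 1, adopts the app.
  Nia: 1 of 2 neighbours ≥ 1, adopts the app.
Round 3 — checking thresholds:
  Ana: 1 of 4 neighbours < 4, below threshold.
  Kai: 1 of 2 neighbours ≥ 1, adopts the app.
Round 4 — no new adoptions; cascade stops.

2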